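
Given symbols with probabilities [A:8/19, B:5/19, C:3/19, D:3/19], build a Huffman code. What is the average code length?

Huffman tree construction:
Combine smallest probabilities repeatedly
Resulting codes:
  A: 0 (length 1)
  B: 10 (length 2)
  C: 110 (length 3)
  D: 111 (length 3)
Average length = Σ p(s) × length(s) = 1.8947 bits


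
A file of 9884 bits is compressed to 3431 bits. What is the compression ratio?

Compression ratio = Original / Compressed
= 9884 / 3431 = 2.88:1


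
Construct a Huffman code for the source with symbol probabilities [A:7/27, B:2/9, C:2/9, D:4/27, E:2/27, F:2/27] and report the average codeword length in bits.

Huffman tree construction:
Combine smallest probabilities repeatedly
Resulting codes:
  A: 10 (length 2)
  B: 00 (length 2)
  C: 01 (length 2)
  D: 110 (length 3)
  E: 1110 (length 4)
  F: 1111 (length 4)
Average length = Σ p(s) × length(s) = 2.4444 bits


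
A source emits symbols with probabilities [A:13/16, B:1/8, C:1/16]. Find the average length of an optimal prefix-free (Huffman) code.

Huffman tree construction:
Combine smallest probabilities repeatedly
Resulting codes:
  A: 1 (length 1)
  B: 01 (length 2)
  C: 00 (length 2)
Average length = Σ p(s) × length(s) = 1.1875 bits


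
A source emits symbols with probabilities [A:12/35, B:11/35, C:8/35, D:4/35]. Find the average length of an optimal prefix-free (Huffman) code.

Huffman tree construction:
Combine smallest probabilities repeatedly
Resulting codes:
  A: 11 (length 2)
  B: 10 (length 2)
  C: 01 (length 2)
  D: 00 (length 2)
Average length = Σ p(s) × length(s) = 2.0000 bits


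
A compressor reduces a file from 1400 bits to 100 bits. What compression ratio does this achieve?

Compression ratio = Original / Compressed
= 1400 / 100 = 14.00:1


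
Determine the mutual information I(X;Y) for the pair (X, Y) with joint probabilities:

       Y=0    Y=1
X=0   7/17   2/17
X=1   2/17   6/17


H(X) = 0.9975, H(Y) = 0.9975, H(X,Y) = 1.7839
I(X;Y) = H(X) + H(Y) - H(X,Y) = 0.2111 bits


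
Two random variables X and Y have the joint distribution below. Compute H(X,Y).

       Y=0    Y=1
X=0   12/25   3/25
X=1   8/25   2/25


H(X,Y) = -Σ p(x,y) log₂ p(x,y)
  p(0,0)=12/25: -0.4800 × log₂(0.4800) = 0.5083
  p(0,1)=3/25: -0.1200 × log₂(0.1200) = 0.3671
  p(1,0)=8/25: -0.3200 × log₂(0.3200) = 0.5260
  p(1,1)=2/25: -0.0800 × log₂(0.0800) = 0.2915
H(X,Y) = 1.6929 bits


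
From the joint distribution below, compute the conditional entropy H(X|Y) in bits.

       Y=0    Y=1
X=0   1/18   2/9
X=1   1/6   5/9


H(X|Y) = Σ_y p(y) H(X|Y=y)
  p(Y=0) = 2/9, H(X|Y=0) = 0.8113
  p(Y=1) = 7/9, H(X|Y=1) = 0.8631
H(X|Y) = 0.2222×0.8113 + 0.7778×0.8631 = 0.8516 bits


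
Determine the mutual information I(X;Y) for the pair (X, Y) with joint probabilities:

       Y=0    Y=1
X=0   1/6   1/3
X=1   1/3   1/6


H(X) = 1.0000, H(Y) = 1.0000, H(X,Y) = 1.9183
I(X;Y) = H(X) + H(Y) - H(X,Y) = 0.0817 bits


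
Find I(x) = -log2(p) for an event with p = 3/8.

Information content I(x) = -log₂(p(x))
I = -log₂(3/8) = -log₂(0.3750)
I = 1.4150 bits


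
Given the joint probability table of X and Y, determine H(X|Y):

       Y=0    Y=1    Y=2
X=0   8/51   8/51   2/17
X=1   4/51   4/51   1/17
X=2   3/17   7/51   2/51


H(X|Y) = Σ_y p(y) H(X|Y=y)
  p(Y=0) = 7/17, H(X|Y=0) = 1.5100
  p(Y=1) = 19/51, H(X|Y=1) = 1.5294
  p(Y=2) = 11/51, H(X|Y=2) = 1.4354
H(X|Y) = 0.4118×1.5100 + 0.3725×1.5294 + 0.2157×1.4354 = 1.5011 bits


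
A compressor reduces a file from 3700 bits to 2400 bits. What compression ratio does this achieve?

Compression ratio = Original / Compressed
= 3700 / 2400 = 1.54:1


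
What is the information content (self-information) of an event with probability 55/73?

Information content I(x) = -log₂(p(x))
I = -log₂(55/73) = -log₂(0.7534)
I = 0.4085 bits


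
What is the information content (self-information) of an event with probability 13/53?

Information content I(x) = -log₂(p(x))
I = -log₂(13/53) = -log₂(0.2453)
I = 2.0275 bits


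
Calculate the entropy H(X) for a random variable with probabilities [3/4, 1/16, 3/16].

H(X) = -Σ p(x) log₂ p(x)
  -3/4 × log₂(3/4) = 0.3113
  -1/16 × log₂(1/16) = 0.2500
  -3/16 × log₂(3/16) = 0.4528
H(X) = 1.0141 bits


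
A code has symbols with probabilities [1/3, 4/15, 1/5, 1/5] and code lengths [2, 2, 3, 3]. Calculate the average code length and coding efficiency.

Average length L = Σ p_i × l_i = 2.4000 bits
Entropy H = 1.9656 bits
Efficiency η = H/L × 100% = 81.90%


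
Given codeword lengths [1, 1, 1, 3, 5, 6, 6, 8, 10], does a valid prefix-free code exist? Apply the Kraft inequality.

Kraft inequality: Σ 2^(-l_i) ≤ 1 for prefix-free code
Calculating: 2^(-1) + 2^(-1) + 2^(-1) + 2^(-3) + 2^(-5) + 2^(-6) + 2^(-6) + 2^(-8) + 2^(-10)
= 0.5 + 0.5 + 0.5 + 0.125 + 0.03125 + 0.015625 + 0.015625 + 0.00390625 + 0.0009765625
= 1.6924
Since 1.6924 > 1, prefix-free code does not exist


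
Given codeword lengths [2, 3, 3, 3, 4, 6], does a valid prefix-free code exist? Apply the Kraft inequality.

Kraft inequality: Σ 2^(-l_i) ≤ 1 for prefix-free code
Calculating: 2^(-2) + 2^(-3) + 2^(-3) + 2^(-3) + 2^(-4) + 2^(-6)
= 0.25 + 0.125 + 0.125 + 0.125 + 0.0625 + 0.015625
= 0.7031
Since 0.7031 ≤ 1, prefix-free code exists


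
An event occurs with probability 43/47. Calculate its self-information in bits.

Information content I(x) = -log₂(p(x))
I = -log₂(43/47) = -log₂(0.9149)
I = 0.1283 bits


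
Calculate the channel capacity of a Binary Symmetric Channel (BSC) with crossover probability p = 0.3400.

For BSC with error probability p:
C = 1 - H(p) where H(p) is binary entropy
H(0.3400) = -0.3400 × log₂(0.3400) - 0.6600 × log₂(0.6600)
H(p) = 0.9248
C = 1 - 0.9248 = 0.0752 bits/use


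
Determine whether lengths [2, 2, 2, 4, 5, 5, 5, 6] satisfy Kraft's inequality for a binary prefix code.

Kraft inequality: Σ 2^(-l_i) ≤ 1 for prefix-free code
Calculating: 2^(-2) + 2^(-2) + 2^(-2) + 2^(-4) + 2^(-5) + 2^(-5) + 2^(-5) + 2^(-6)
= 0.25 + 0.25 + 0.25 + 0.0625 + 0.03125 + 0.03125 + 0.03125 + 0.015625
= 0.9219
Since 0.9219 ≤ 1, prefix-free code exists


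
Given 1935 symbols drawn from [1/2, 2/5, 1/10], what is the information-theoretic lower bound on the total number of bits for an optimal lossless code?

Entropy H = 1.3610 bits/symbol
Minimum bits = H × n = 1.3610 × 1935
= 2633.47 bits


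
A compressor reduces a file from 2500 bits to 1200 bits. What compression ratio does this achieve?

Compression ratio = Original / Compressed
= 2500 / 1200 = 2.08:1


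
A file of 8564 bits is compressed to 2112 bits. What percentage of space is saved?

Space savings = (1 - Compressed/Original) × 100%
= (1 - 2112/8564) × 100%
= 75.34%


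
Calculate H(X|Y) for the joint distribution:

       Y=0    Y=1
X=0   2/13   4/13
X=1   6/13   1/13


H(X|Y) = Σ_y p(y) H(X|Y=y)
  p(Y=0) = 8/13, H(X|Y=0) = 0.8113
  p(Y=1) = 5/13, H(X|Y=1) = 0.7219
H(X|Y) = 0.6154×0.8113 + 0.3846×0.7219 = 0.7769 bits


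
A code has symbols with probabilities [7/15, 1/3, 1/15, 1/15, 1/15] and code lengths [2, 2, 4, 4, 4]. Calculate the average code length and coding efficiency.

Average length L = Σ p_i × l_i = 2.4000 bits
Entropy H = 1.8228 bits
Efficiency η = H/L × 100% = 75.95%


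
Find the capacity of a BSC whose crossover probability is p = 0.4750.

For BSC with error probability p:
C = 1 - H(p) where H(p) is binary entropy
H(0.4750) = -0.4750 × log₂(0.4750) - 0.5250 × log₂(0.5250)
H(p) = 0.9982
C = 1 - 0.9982 = 0.0018 bits/use


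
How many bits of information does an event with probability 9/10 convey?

Information content I(x) = -log₂(p(x))
I = -log₂(9/10) = -log₂(0.9000)
I = 0.1520 bits


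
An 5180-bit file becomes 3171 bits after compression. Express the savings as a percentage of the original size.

Space savings = (1 - Compressed/Original) × 100%
= (1 - 3171/5180) × 100%
= 38.78%


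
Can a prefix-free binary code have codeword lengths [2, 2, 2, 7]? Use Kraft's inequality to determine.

Kraft inequality: Σ 2^(-l_i) ≤ 1 for prefix-free code
Calculating: 2^(-2) + 2^(-2) + 2^(-2) + 2^(-7)
= 0.25 + 0.25 + 0.25 + 0.0078125
= 0.7578
Since 0.7578 ≤ 1, prefix-free code exists


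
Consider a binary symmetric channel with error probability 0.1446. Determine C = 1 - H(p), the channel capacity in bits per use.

For BSC with error probability p:
C = 1 - H(p) where H(p) is binary entropy
H(0.1446) = -0.1446 × log₂(0.1446) - 0.8554 × log₂(0.8554)
H(p) = 0.5962
C = 1 - 0.5962 = 0.4038 bits/use


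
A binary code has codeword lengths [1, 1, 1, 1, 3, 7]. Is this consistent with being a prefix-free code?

Kraft inequality: Σ 2^(-l_i) ≤ 1 for prefix-free code
Calculating: 2^(-1) + 2^(-1) + 2^(-1) + 2^(-1) + 2^(-3) + 2^(-7)
= 0.5 + 0.5 + 0.5 + 0.5 + 0.125 + 0.0078125
= 2.1328
Since 2.1328 > 1, prefix-free code does not exist


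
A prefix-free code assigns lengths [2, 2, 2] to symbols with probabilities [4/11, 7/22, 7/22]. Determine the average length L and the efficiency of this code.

Average length L = Σ p_i × l_i = 2.0000 bits
Entropy H = 1.5820 bits
Efficiency η = H/L × 100% = 79.10%


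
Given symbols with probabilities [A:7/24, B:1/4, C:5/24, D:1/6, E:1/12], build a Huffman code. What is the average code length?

Huffman tree construction:
Combine smallest probabilities repeatedly
Resulting codes:
  A: 11 (length 2)
  B: 01 (length 2)
  C: 00 (length 2)
  D: 101 (length 3)
  E: 100 (length 3)
Average length = Σ p(s) × length(s) = 2.2500 bits


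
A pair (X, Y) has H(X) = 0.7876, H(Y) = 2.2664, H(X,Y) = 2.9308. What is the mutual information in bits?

I(X;Y) = H(X) + H(Y) - H(X,Y)
I(X;Y) = 0.7876 + 2.2664 - 2.9308 = 0.1232 bits


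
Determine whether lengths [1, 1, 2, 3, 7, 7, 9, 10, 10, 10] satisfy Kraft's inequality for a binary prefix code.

Kraft inequality: Σ 2^(-l_i) ≤ 1 for prefix-free code
Calculating: 2^(-1) + 2^(-1) + 2^(-2) + 2^(-3) + 2^(-7) + 2^(-7) + 2^(-9) + 2^(-10) + 2^(-10) + 2^(-10)
= 0.5 + 0.5 + 0.25 + 0.125 + 0.0078125 + 0.0078125 + 0.001953125 + 0.0009765625 + 0.0009765625 + 0.0009765625
= 1.3955
Since 1.3955 > 1, prefix-free code does not exist


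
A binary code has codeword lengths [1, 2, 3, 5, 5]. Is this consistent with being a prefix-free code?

Kraft inequality: Σ 2^(-l_i) ≤ 1 for prefix-free code
Calculating: 2^(-1) + 2^(-2) + 2^(-3) + 2^(-5) + 2^(-5)
= 0.5 + 0.25 + 0.125 + 0.03125 + 0.03125
= 0.9375
Since 0.9375 ≤ 1, prefix-free code exists


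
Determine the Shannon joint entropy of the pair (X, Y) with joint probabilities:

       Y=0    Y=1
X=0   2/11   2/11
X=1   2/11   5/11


H(X,Y) = -Σ p(x,y) log₂ p(x,y)
  p(0,0)=2/11: -0.1818 × log₂(0.1818) = 0.4472
  p(0,1)=2/11: -0.1818 × log₂(0.1818) = 0.4472
  p(1,0)=2/11: -0.1818 × log₂(0.1818) = 0.4472
  p(1,1)=5/11: -0.4545 × log₂(0.4545) = 0.5170
H(X,Y) = 1.8586 bits


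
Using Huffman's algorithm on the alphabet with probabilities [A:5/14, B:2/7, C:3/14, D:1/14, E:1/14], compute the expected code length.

Huffman tree construction:
Combine smallest probabilities repeatedly
Resulting codes:
  A: 11 (length 2)
  B: 10 (length 2)
  C: 01 (length 2)
  D: 000 (length 3)
  E: 001 (length 3)
Average length = Σ p(s) × length(s) = 2.1429 bits


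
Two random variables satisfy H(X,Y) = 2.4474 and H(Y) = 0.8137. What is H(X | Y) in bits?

Chain rule: H(X,Y) = H(X|Y) + H(Y)
H(X|Y) = H(X,Y) - H(Y) = 2.4474 - 0.8137 = 1.6337 bits


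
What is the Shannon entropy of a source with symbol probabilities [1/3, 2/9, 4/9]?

H(X) = -Σ p(x) log₂ p(x)
  -1/3 × log₂(1/3) = 0.5283
  -2/9 × log₂(2/9) = 0.4822
  -4/9 × log₂(4/9) = 0.5200
H(X) = 1.5305 bits


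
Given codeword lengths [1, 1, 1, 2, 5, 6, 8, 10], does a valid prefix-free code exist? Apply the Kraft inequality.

Kraft inequality: Σ 2^(-l_i) ≤ 1 for prefix-free code
Calculating: 2^(-1) + 2^(-1) + 2^(-1) + 2^(-2) + 2^(-5) + 2^(-6) + 2^(-8) + 2^(-10)
= 0.5 + 0.5 + 0.5 + 0.25 + 0.03125 + 0.015625 + 0.00390625 + 0.0009765625
= 1.8018
Since 1.8018 > 1, prefix-free code does not exist


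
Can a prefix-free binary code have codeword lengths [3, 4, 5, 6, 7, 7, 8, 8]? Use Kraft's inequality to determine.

Kraft inequality: Σ 2^(-l_i) ≤ 1 for prefix-free code
Calculating: 2^(-3) + 2^(-4) + 2^(-5) + 2^(-6) + 2^(-7) + 2^(-7) + 2^(-8) + 2^(-8)
= 0.125 + 0.0625 + 0.03125 + 0.015625 + 0.0078125 + 0.0078125 + 0.00390625 + 0.00390625
= 0.2578
Since 0.2578 ≤ 1, prefix-free code exists


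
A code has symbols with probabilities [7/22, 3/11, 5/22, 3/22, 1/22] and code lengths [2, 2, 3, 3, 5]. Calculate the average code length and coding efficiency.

Average length L = Σ p_i × l_i = 2.5000 bits
Entropy H = 2.1174 bits
Efficiency η = H/L × 100% = 84.69%


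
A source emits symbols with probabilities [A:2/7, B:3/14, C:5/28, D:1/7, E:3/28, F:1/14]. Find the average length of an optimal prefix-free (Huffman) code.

Huffman tree construction:
Combine smallest probabilities repeatedly
Resulting codes:
  A: 10 (length 2)
  B: 01 (length 2)
  C: 111 (length 3)
  D: 110 (length 3)
  E: 001 (length 3)
  F: 000 (length 3)
Average length = Σ p(s) × length(s) = 2.5000 bits


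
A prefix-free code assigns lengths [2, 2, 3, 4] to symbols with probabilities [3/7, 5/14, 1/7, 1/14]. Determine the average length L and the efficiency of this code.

Average length L = Σ p_i × l_i = 2.2857 bits
Entropy H = 1.7274 bits
Efficiency η = H/L × 100% = 75.57%


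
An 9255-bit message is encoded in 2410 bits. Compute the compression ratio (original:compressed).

Compression ratio = Original / Compressed
= 9255 / 2410 = 3.84:1


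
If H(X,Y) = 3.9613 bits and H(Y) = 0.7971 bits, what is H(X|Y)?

Chain rule: H(X,Y) = H(X|Y) + H(Y)
H(X|Y) = H(X,Y) - H(Y) = 3.9613 - 0.7971 = 3.1642 bits


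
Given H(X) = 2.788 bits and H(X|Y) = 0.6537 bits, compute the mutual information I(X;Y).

I(X;Y) = H(X) - H(X|Y)
I(X;Y) = 2.788 - 0.6537 = 2.1343 bits


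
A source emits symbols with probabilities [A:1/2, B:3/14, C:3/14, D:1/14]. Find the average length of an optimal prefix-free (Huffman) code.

Huffman tree construction:
Combine smallest probabilities repeatedly
Resulting codes:
  A: 0 (length 1)
  B: 111 (length 3)
  C: 10 (length 2)
  D: 110 (length 3)
Average length = Σ p(s) × length(s) = 1.7857 bits


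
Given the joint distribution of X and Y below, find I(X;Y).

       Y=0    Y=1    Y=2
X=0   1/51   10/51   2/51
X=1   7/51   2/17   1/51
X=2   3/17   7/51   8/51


H(X) = 1.5264, H(Y) = 1.5237, H(X,Y) = 2.8771
I(X;Y) = H(X) + H(Y) - H(X,Y) = 0.1730 bits


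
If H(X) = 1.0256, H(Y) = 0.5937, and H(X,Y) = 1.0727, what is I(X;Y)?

I(X;Y) = H(X) + H(Y) - H(X,Y)
I(X;Y) = 1.0256 + 0.5937 - 1.0727 = 0.5466 bits


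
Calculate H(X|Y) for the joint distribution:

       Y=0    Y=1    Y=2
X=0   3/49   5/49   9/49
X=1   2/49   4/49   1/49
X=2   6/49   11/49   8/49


H(X|Y) = Σ_y p(y) H(X|Y=y)
  p(Y=0) = 11/49, H(X|Y=0) = 1.4354
  p(Y=1) = 20/49, H(X|Y=1) = 1.4388
  p(Y=2) = 18/49, H(X|Y=2) = 1.2516
H(X|Y) = 0.2245×1.4354 + 0.4082×1.4388 + 0.3673×1.2516 = 1.3693 bits


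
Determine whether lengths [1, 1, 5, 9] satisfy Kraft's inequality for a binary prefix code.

Kraft inequality: Σ 2^(-l_i) ≤ 1 for prefix-free code
Calculating: 2^(-1) + 2^(-1) + 2^(-5) + 2^(-9)
= 0.5 + 0.5 + 0.03125 + 0.001953125
= 1.0332
Since 1.0332 > 1, prefix-free code does not exist


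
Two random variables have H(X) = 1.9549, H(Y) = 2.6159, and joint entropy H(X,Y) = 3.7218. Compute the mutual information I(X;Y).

I(X;Y) = H(X) + H(Y) - H(X,Y)
I(X;Y) = 1.9549 + 2.6159 - 3.7218 = 0.849 bits


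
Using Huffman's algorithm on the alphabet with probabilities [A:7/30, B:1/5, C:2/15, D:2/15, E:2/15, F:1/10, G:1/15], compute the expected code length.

Huffman tree construction:
Combine smallest probabilities repeatedly
Resulting codes:
  A: 01 (length 2)
  B: 00 (length 2)
  C: 100 (length 3)
  D: 101 (length 3)
  E: 110 (length 3)
  F: 1111 (length 4)
  G: 1110 (length 4)
Average length = Σ p(s) × length(s) = 2.7333 bits


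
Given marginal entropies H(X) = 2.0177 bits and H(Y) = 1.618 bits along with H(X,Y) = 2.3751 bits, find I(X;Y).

I(X;Y) = H(X) + H(Y) - H(X,Y)
I(X;Y) = 2.0177 + 1.618 - 2.3751 = 1.2606 bits


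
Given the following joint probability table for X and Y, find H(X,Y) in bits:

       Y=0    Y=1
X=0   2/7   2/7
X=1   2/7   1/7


H(X,Y) = -Σ p(x,y) log₂ p(x,y)
  p(0,0)=2/7: -0.2857 × log₂(0.2857) = 0.5164
  p(0,1)=2/7: -0.2857 × log₂(0.2857) = 0.5164
  p(1,0)=2/7: -0.2857 × log₂(0.2857) = 0.5164
  p(1,1)=1/7: -0.1429 × log₂(0.1429) = 0.4011
H(X,Y) = 1.9502 bits


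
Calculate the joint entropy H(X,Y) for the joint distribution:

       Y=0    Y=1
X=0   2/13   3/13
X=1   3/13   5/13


H(X,Y) = -Σ p(x,y) log₂ p(x,y)
  p(0,0)=2/13: -0.1538 × log₂(0.1538) = 0.4155
  p(0,1)=3/13: -0.2308 × log₂(0.2308) = 0.4882
  p(1,0)=3/13: -0.2308 × log₂(0.2308) = 0.4882
  p(1,1)=5/13: -0.3846 × log₂(0.3846) = 0.5302
H(X,Y) = 1.9220 bits


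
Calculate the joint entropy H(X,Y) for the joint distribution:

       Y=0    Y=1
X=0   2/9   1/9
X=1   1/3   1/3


H(X,Y) = -Σ p(x,y) log₂ p(x,y)
  p(0,0)=2/9: -0.2222 × log₂(0.2222) = 0.4822
  p(0,1)=1/9: -0.1111 × log₂(0.1111) = 0.3522
  p(1,0)=1/3: -0.3333 × log₂(0.3333) = 0.5283
  p(1,1)=1/3: -0.3333 × log₂(0.3333) = 0.5283
H(X,Y) = 1.8911 bits


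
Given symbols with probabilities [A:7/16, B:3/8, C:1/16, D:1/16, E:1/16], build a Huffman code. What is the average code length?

Huffman tree construction:
Combine smallest probabilities repeatedly
Resulting codes:
  A: 0 (length 1)
  B: 11 (length 2)
  C: 1010 (length 4)
  D: 1011 (length 4)
  E: 100 (length 3)
Average length = Σ p(s) × length(s) = 1.8750 bits


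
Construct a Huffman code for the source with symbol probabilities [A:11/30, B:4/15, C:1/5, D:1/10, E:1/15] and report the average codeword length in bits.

Huffman tree construction:
Combine smallest probabilities repeatedly
Resulting codes:
  A: 11 (length 2)
  B: 10 (length 2)
  C: 01 (length 2)
  D: 001 (length 3)
  E: 000 (length 3)
Average length = Σ p(s) × length(s) = 2.1667 bits


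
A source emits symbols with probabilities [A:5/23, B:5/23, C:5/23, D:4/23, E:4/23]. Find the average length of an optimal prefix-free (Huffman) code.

Huffman tree construction:
Combine smallest probabilities repeatedly
Resulting codes:
  A: 00 (length 2)
  B: 01 (length 2)
  C: 10 (length 2)
  D: 110 (length 3)
  E: 111 (length 3)
Average length = Σ p(s) × length(s) = 2.3478 bits


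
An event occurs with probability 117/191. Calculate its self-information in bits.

Information content I(x) = -log₂(p(x))
I = -log₂(117/191) = -log₂(0.6126)
I = 0.7071 bits


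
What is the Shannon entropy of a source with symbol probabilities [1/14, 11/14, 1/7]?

H(X) = -Σ p(x) log₂ p(x)
  -1/14 × log₂(1/14) = 0.2720
  -11/14 × log₂(11/14) = 0.2734
  -1/7 × log₂(1/7) = 0.4011
H(X) = 0.9464 bits


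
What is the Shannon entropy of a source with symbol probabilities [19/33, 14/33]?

H(X) = -Σ p(x) log₂ p(x)
  -19/33 × log₂(19/33) = 0.4586
  -14/33 × log₂(14/33) = 0.5248
H(X) = 0.9834 bits


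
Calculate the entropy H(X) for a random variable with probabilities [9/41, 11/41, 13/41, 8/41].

H(X) = -Σ p(x) log₂ p(x)
  -9/41 × log₂(9/41) = 0.4802
  -11/41 × log₂(11/41) = 0.5093
  -13/41 × log₂(13/41) = 0.5254
  -8/41 × log₂(8/41) = 0.4600
H(X) = 1.9749 bits


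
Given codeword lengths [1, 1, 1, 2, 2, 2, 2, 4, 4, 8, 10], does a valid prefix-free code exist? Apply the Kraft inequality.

Kraft inequality: Σ 2^(-l_i) ≤ 1 for prefix-free code
Calculating: 2^(-1) + 2^(-1) + 2^(-1) + 2^(-2) + 2^(-2) + 2^(-2) + 2^(-2) + 2^(-4) + 2^(-4) + 2^(-8) + 2^(-10)
= 0.5 + 0.5 + 0.5 + 0.25 + 0.25 + 0.25 + 0.25 + 0.0625 + 0.0625 + 0.00390625 + 0.0009765625
= 2.6299
Since 2.6299 > 1, prefix-free code does not exist


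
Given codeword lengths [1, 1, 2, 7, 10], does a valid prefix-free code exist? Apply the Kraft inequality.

Kraft inequality: Σ 2^(-l_i) ≤ 1 for prefix-free code
Calculating: 2^(-1) + 2^(-1) + 2^(-2) + 2^(-7) + 2^(-10)
= 0.5 + 0.5 + 0.25 + 0.0078125 + 0.0009765625
= 1.2588
Since 1.2588 > 1, prefix-free code does not exist


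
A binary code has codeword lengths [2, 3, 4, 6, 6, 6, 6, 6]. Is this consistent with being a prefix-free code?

Kraft inequality: Σ 2^(-l_i) ≤ 1 for prefix-free code
Calculating: 2^(-2) + 2^(-3) + 2^(-4) + 2^(-6) + 2^(-6) + 2^(-6) + 2^(-6) + 2^(-6)
= 0.25 + 0.125 + 0.0625 + 0.015625 + 0.015625 + 0.015625 + 0.015625 + 0.015625
= 0.5156
Since 0.5156 ≤ 1, prefix-free code exists


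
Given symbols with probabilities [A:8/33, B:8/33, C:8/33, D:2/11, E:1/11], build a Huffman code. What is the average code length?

Huffman tree construction:
Combine smallest probabilities repeatedly
Resulting codes:
  A: 00 (length 2)
  B: 01 (length 2)
  C: 10 (length 2)
  D: 111 (length 3)
  E: 110 (length 3)
Average length = Σ p(s) × length(s) = 2.2727 bits


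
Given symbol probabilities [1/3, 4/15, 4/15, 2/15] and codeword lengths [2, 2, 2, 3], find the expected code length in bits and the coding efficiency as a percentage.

Average length L = Σ p_i × l_i = 2.1333 bits
Entropy H = 1.9329 bits
Efficiency η = H/L × 100% = 90.61%


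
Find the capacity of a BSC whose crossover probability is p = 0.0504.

For BSC with error probability p:
C = 1 - H(p) where H(p) is binary entropy
H(0.0504) = -0.0504 × log₂(0.0504) - 0.9496 × log₂(0.9496)
H(p) = 0.2881
C = 1 - 0.2881 = 0.7119 bits/use


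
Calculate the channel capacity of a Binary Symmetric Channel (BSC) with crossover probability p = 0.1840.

For BSC with error probability p:
C = 1 - H(p) where H(p) is binary entropy
H(0.1840) = -0.1840 × log₂(0.1840) - 0.8160 × log₂(0.8160)
H(p) = 0.6887
C = 1 - 0.6887 = 0.3113 bits/use


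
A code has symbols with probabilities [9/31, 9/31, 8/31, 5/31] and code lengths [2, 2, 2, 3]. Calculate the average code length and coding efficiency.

Average length L = Σ p_i × l_i = 2.1613 bits
Entropy H = 1.9649 bits
Efficiency η = H/L × 100% = 90.91%


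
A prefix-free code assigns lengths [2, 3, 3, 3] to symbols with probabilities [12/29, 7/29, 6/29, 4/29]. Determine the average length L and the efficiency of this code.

Average length L = Σ p_i × l_i = 2.5862 bits
Entropy H = 1.8862 bits
Efficiency η = H/L × 100% = 72.93%


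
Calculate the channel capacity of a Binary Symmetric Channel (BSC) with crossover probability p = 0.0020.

For BSC with error probability p:
C = 1 - H(p) where H(p) is binary entropy
H(0.0020) = -0.0020 × log₂(0.0020) - 0.9980 × log₂(0.9980)
H(p) = 0.0208
C = 1 - 0.0208 = 0.9792 bits/use


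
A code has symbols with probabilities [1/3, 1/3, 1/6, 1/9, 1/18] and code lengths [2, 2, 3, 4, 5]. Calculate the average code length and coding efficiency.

Average length L = Σ p_i × l_i = 2.5556 bits
Entropy H = 2.0713 bits
Efficiency η = H/L × 100% = 81.05%


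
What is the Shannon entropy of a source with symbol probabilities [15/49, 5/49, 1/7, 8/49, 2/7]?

H(X) = -Σ p(x) log₂ p(x)
  -15/49 × log₂(15/49) = 0.5228
  -5/49 × log₂(5/49) = 0.3360
  -1/7 × log₂(1/7) = 0.4011
  -8/49 × log₂(8/49) = 0.4269
  -2/7 × log₂(2/7) = 0.5164
H(X) = 2.2031 bits


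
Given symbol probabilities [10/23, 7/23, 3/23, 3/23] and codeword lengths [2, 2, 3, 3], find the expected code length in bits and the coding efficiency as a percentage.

Average length L = Σ p_i × l_i = 2.2609 bits
Entropy H = 1.8114 bits
Efficiency η = H/L × 100% = 80.12%


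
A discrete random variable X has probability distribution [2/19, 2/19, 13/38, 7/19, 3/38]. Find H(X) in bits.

H(X) = -Σ p(x) log₂ p(x)
  -2/19 × log₂(2/19) = 0.3419
  -2/19 × log₂(2/19) = 0.3419
  -13/38 × log₂(13/38) = 0.5294
  -7/19 × log₂(7/19) = 0.5307
  -3/38 × log₂(3/38) = 0.2892
H(X) = 2.0331 bits


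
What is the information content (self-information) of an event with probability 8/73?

Information content I(x) = -log₂(p(x))
I = -log₂(8/73) = -log₂(0.1096)
I = 3.1898 bits


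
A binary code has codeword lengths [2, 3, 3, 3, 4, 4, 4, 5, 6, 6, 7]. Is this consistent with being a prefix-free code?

Kraft inequality: Σ 2^(-l_i) ≤ 1 for prefix-free code
Calculating: 2^(-2) + 2^(-3) + 2^(-3) + 2^(-3) + 2^(-4) + 2^(-4) + 2^(-4) + 2^(-5) + 2^(-6) + 2^(-6) + 2^(-7)
= 0.25 + 0.125 + 0.125 + 0.125 + 0.0625 + 0.0625 + 0.0625 + 0.03125 + 0.015625 + 0.015625 + 0.0078125
= 0.8828
Since 0.8828 ≤ 1, prefix-free code exists


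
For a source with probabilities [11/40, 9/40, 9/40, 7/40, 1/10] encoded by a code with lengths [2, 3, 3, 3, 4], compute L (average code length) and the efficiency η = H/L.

Average length L = Σ p_i × l_i = 2.8250 bits
Entropy H = 2.2528 bits
Efficiency η = H/L × 100% = 79.75%


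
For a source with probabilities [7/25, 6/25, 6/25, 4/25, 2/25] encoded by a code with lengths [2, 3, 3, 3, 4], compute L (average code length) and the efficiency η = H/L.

Average length L = Σ p_i × l_i = 2.8000 bits
Entropy H = 2.2170 bits
Efficiency η = H/L × 100% = 79.18%


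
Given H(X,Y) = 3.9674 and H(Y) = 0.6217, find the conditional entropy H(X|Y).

Chain rule: H(X,Y) = H(X|Y) + H(Y)
H(X|Y) = H(X,Y) - H(Y) = 3.9674 - 0.6217 = 3.3457 bits


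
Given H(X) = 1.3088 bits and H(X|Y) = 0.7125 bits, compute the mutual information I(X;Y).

I(X;Y) = H(X) - H(X|Y)
I(X;Y) = 1.3088 - 0.7125 = 0.5963 bits


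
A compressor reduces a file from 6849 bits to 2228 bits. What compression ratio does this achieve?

Compression ratio = Original / Compressed
= 6849 / 2228 = 3.07:1


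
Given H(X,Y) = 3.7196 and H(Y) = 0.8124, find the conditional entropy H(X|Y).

Chain rule: H(X,Y) = H(X|Y) + H(Y)
H(X|Y) = H(X,Y) - H(Y) = 3.7196 - 0.8124 = 2.9072 bits


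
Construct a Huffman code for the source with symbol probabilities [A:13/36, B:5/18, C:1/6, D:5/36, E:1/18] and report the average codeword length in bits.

Huffman tree construction:
Combine smallest probabilities repeatedly
Resulting codes:
  A: 11 (length 2)
  B: 10 (length 2)
  C: 00 (length 2)
  D: 011 (length 3)
  E: 010 (length 3)
Average length = Σ p(s) × length(s) = 2.1944 bits


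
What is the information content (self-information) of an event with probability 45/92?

Information content I(x) = -log₂(p(x))
I = -log₂(45/92) = -log₂(0.4891)
I = 1.0317 bits


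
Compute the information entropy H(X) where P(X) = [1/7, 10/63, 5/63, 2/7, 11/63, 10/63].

H(X) = -Σ p(x) log₂ p(x)
  -1/7 × log₂(1/7) = 0.4011
  -10/63 × log₂(10/63) = 0.4215
  -5/63 × log₂(5/63) = 0.2901
  -2/7 × log₂(2/7) = 0.5164
  -11/63 × log₂(11/63) = 0.4396
  -10/63 × log₂(10/63) = 0.4215
H(X) = 2.4901 bits


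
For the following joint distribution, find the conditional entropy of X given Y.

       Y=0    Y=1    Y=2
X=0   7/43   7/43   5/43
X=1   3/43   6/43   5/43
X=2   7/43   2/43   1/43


H(X|Y) = Σ_y p(y) H(X|Y=y)
  p(Y=0) = 17/43, H(X|Y=0) = 1.4958
  p(Y=1) = 15/43, H(X|Y=1) = 1.4295
  p(Y=2) = 11/43, H(X|Y=2) = 1.3486
H(X|Y) = 0.3953×1.4958 + 0.3488×1.4295 + 0.2558×1.3486 = 1.4350 bits


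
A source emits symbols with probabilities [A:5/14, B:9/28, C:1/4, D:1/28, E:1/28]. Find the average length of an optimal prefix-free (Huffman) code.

Huffman tree construction:
Combine smallest probabilities repeatedly
Resulting codes:
  A: 0 (length 1)
  B: 10 (length 2)
  C: 111 (length 3)
  D: 1100 (length 4)
  E: 1101 (length 4)
Average length = Σ p(s) × length(s) = 2.0357 bits


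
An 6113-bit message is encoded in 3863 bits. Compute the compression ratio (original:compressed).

Compression ratio = Original / Compressed
= 6113 / 3863 = 1.58:1


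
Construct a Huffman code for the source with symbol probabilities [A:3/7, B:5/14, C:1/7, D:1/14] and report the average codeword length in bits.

Huffman tree construction:
Combine smallest probabilities repeatedly
Resulting codes:
  A: 0 (length 1)
  B: 11 (length 2)
  C: 101 (length 3)
  D: 100 (length 3)
Average length = Σ p(s) × length(s) = 1.7857 bits


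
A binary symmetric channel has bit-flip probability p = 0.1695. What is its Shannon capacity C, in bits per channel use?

For BSC with error probability p:
C = 1 - H(p) where H(p) is binary entropy
H(0.1695) = -0.1695 × log₂(0.1695) - 0.8305 × log₂(0.8305)
H(p) = 0.6566
C = 1 - 0.6566 = 0.3434 bits/use


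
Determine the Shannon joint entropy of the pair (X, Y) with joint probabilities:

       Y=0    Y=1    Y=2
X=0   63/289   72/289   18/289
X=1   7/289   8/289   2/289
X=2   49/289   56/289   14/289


H(X,Y) = -Σ p(x,y) log₂ p(x,y)
  p(0,0)=63/289: -0.2180 × log₂(0.2180) = 0.4791
  p(0,1)=72/289: -0.2491 × log₂(0.2491) = 0.4995
  p(0,2)=18/289: -0.0623 × log₂(0.0623) = 0.2494
  p(1,0)=7/289: -0.0242 × log₂(0.0242) = 0.1300
  p(1,1)=8/289: -0.0277 × log₂(0.0277) = 0.1433
  p(1,2)=2/289: -0.0069 × log₂(0.0069) = 0.0497
  p(2,0)=49/289: -0.1696 × log₂(0.1696) = 0.4341
  p(2,1)=56/289: -0.1938 × log₂(0.1938) = 0.4588
  p(2,2)=14/289: -0.0484 × log₂(0.0484) = 0.2116
H(X,Y) = 2.6554 bits


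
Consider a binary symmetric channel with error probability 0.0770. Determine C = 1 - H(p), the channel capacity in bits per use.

For BSC with error probability p:
C = 1 - H(p) where H(p) is binary entropy
H(0.0770) = -0.0770 × log₂(0.0770) - 0.9230 × log₂(0.9230)
H(p) = 0.3915
C = 1 - 0.3915 = 0.6085 bits/use


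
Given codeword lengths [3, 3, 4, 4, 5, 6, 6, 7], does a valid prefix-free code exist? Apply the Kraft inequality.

Kraft inequality: Σ 2^(-l_i) ≤ 1 for prefix-free code
Calculating: 2^(-3) + 2^(-3) + 2^(-4) + 2^(-4) + 2^(-5) + 2^(-6) + 2^(-6) + 2^(-7)
= 0.125 + 0.125 + 0.0625 + 0.0625 + 0.03125 + 0.015625 + 0.015625 + 0.0078125
= 0.4453
Since 0.4453 ≤ 1, prefix-free code exists


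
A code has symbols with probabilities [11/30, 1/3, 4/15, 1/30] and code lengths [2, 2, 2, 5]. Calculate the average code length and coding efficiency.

Average length L = Σ p_i × l_i = 2.1000 bits
Entropy H = 1.7311 bits
Efficiency η = H/L × 100% = 82.43%


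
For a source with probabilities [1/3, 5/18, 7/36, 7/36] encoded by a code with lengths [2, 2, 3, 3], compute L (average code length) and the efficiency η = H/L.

Average length L = Σ p_i × l_i = 2.3889 bits
Entropy H = 1.9604 bits
Efficiency η = H/L × 100% = 82.06%


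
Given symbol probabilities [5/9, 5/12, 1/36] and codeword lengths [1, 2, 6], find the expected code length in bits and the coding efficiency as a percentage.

Average length L = Σ p_i × l_i = 1.5556 bits
Entropy H = 1.1410 bits
Efficiency η = H/L × 100% = 73.35%


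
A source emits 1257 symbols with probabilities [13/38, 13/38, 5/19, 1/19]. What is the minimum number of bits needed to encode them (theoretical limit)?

Entropy H = 1.7892 bits/symbol
Minimum bits = H × n = 1.7892 × 1257
= 2249.06 bits


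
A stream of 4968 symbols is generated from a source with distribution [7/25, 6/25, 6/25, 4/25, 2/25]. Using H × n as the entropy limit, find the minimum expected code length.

Entropy H = 2.2170 bits/symbol
Minimum bits = H × n = 2.2170 × 4968
= 11014.13 bits


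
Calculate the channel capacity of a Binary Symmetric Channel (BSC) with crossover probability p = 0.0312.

For BSC with error probability p:
C = 1 - H(p) where H(p) is binary entropy
H(0.0312) = -0.0312 × log₂(0.0312) - 0.9688 × log₂(0.9688)
H(p) = 0.2004
C = 1 - 0.2004 = 0.7996 bits/use


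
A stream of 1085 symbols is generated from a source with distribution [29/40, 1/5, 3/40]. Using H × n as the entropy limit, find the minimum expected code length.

Entropy H = 1.0810 bits/symbol
Minimum bits = H × n = 1.0810 × 1085
= 1172.91 bits


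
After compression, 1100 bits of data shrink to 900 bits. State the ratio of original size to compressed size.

Compression ratio = Original / Compressed
= 1100 / 900 = 1.22:1


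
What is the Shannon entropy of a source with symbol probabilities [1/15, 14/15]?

H(X) = -Σ p(x) log₂ p(x)
  -1/15 × log₂(1/15) = 0.2605
  -14/15 × log₂(14/15) = 0.0929
H(X) = 0.3534 bits


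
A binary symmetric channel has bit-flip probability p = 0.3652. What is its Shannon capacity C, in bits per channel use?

For BSC with error probability p:
C = 1 - H(p) where H(p) is binary entropy
H(0.3652) = -0.3652 × log₂(0.3652) - 0.6348 × log₂(0.6348)
H(p) = 0.9469
C = 1 - 0.9469 = 0.0531 bits/use


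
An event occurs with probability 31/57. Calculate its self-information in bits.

Information content I(x) = -log₂(p(x))
I = -log₂(31/57) = -log₂(0.5439)
I = 0.8787 bits


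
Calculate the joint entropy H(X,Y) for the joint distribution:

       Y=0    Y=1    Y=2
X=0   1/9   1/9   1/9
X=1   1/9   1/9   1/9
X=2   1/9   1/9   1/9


H(X,Y) = -Σ p(x,y) log₂ p(x,y)
  p(0,0)=1/9: -0.1111 × log₂(0.1111) = 0.3522
  p(0,1)=1/9: -0.1111 × log₂(0.1111) = 0.3522
  p(0,2)=1/9: -0.1111 × log₂(0.1111) = 0.3522
  p(1,0)=1/9: -0.1111 × log₂(0.1111) = 0.3522
  p(1,1)=1/9: -0.1111 × log₂(0.1111) = 0.3522
  p(1,2)=1/9: -0.1111 × log₂(0.1111) = 0.3522
  p(2,0)=1/9: -0.1111 × log₂(0.1111) = 0.3522
  p(2,1)=1/9: -0.1111 × log₂(0.1111) = 0.3522
  p(2,2)=1/9: -0.1111 × log₂(0.1111) = 0.3522
H(X,Y) = 3.1699 bits


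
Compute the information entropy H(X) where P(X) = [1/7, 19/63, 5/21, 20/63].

H(X) = -Σ p(x) log₂ p(x)
  -1/7 × log₂(1/7) = 0.4011
  -19/63 × log₂(19/63) = 0.5216
  -5/21 × log₂(5/21) = 0.4929
  -20/63 × log₂(20/63) = 0.5255
H(X) = 1.9411 bits


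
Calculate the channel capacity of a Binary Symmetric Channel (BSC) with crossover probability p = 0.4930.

For BSC with error probability p:
C = 1 - H(p) where H(p) is binary entropy
H(0.4930) = -0.4930 × log₂(0.4930) - 0.5070 × log₂(0.5070)
H(p) = 0.9999
C = 1 - 0.9999 = 0.0001 bits/use


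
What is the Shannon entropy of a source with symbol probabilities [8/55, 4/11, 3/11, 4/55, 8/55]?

H(X) = -Σ p(x) log₂ p(x)
  -8/55 × log₂(8/55) = 0.4046
  -4/11 × log₂(4/11) = 0.5307
  -3/11 × log₂(3/11) = 0.5112
  -4/55 × log₂(4/55) = 0.2750
  -8/55 × log₂(8/55) = 0.4046
H(X) = 2.1261 bits


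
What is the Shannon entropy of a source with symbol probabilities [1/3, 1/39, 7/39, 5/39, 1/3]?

H(X) = -Σ p(x) log₂ p(x)
  -1/3 × log₂(1/3) = 0.5283
  -1/39 × log₂(1/39) = 0.1355
  -7/39 × log₂(7/39) = 0.4448
  -5/39 × log₂(5/39) = 0.3799
  -1/3 × log₂(1/3) = 0.5283
H(X) = 2.0169 bits


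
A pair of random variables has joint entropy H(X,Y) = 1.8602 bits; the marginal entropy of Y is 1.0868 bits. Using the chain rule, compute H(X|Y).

Chain rule: H(X,Y) = H(X|Y) + H(Y)
H(X|Y) = H(X,Y) - H(Y) = 1.8602 - 1.0868 = 0.7734 bits


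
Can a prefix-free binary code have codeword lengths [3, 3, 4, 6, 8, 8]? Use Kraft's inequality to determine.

Kraft inequality: Σ 2^(-l_i) ≤ 1 for prefix-free code
Calculating: 2^(-3) + 2^(-3) + 2^(-4) + 2^(-6) + 2^(-8) + 2^(-8)
= 0.125 + 0.125 + 0.0625 + 0.015625 + 0.00390625 + 0.00390625
= 0.3359
Since 0.3359 ≤ 1, prefix-free code exists


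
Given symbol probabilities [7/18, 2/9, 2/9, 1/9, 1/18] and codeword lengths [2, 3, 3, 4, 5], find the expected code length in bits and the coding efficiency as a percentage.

Average length L = Σ p_i × l_i = 2.8333 bits
Entropy H = 2.0782 bits
Efficiency η = H/L × 100% = 73.35%


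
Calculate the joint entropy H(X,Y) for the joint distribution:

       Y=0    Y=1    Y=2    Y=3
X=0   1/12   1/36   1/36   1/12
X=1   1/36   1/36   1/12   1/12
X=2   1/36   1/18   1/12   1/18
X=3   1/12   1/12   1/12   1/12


H(X,Y) = -Σ p(x,y) log₂ p(x,y)
  p(0,0)=1/12: -0.0833 × log₂(0.0833) = 0.2987
  p(0,1)=1/36: -0.0278 × log₂(0.0278) = 0.1436
  p(0,2)=1/36: -0.0278 × log₂(0.0278) = 0.1436
  p(0,3)=1/12: -0.0833 × log₂(0.0833) = 0.2987
  p(1,0)=1/36: -0.0278 × log₂(0.0278) = 0.1436
  p(1,1)=1/36: -0.0278 × log₂(0.0278) = 0.1436
  p(1,2)=1/12: -0.0833 × log₂(0.0833) = 0.2987
  p(1,3)=1/12: -0.0833 × log₂(0.0833) = 0.2987
  p(2,0)=1/36: -0.0278 × log₂(0.0278) = 0.1436
  p(2,1)=1/18: -0.0556 × log₂(0.0556) = 0.2317
  p(2,2)=1/12: -0.0833 × log₂(0.0833) = 0.2987
  p(2,3)=1/18: -0.0556 × log₂(0.0556) = 0.2317
  p(3,0)=1/12: -0.0833 × log₂(0.0833) = 0.2987
  p(3,1)=1/12: -0.0833 × log₂(0.0833) = 0.2987
  p(3,2)=1/12: -0.0833 × log₂(0.0833) = 0.2987
  p(3,3)=1/12: -0.0833 × log₂(0.0833) = 0.2987
H(X,Y) = 3.8701 bits


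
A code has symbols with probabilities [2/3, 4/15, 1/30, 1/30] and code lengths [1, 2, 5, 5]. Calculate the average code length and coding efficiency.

Average length L = Σ p_i × l_i = 1.5333 bits
Entropy H = 1.2256 bits
Efficiency η = H/L × 100% = 79.93%


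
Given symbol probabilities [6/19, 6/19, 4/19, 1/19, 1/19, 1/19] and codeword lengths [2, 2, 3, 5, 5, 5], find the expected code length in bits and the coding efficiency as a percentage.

Average length L = Σ p_i × l_i = 2.6842 bits
Entropy H = 2.1943 bits
Efficiency η = H/L × 100% = 81.75%


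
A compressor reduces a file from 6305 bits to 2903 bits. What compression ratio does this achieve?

Compression ratio = Original / Compressed
= 6305 / 2903 = 2.17:1


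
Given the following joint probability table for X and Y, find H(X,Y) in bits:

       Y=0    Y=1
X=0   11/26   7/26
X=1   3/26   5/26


H(X,Y) = -Σ p(x,y) log₂ p(x,y)
  p(0,0)=11/26: -0.4231 × log₂(0.4231) = 0.5250
  p(0,1)=7/26: -0.2692 × log₂(0.2692) = 0.5097
  p(1,0)=3/26: -0.1154 × log₂(0.1154) = 0.3595
  p(1,1)=5/26: -0.1923 × log₂(0.1923) = 0.4574
H(X,Y) = 1.8516 bits


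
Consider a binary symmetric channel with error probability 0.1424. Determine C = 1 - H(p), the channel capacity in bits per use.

For BSC with error probability p:
C = 1 - H(p) where H(p) is binary entropy
H(0.1424) = -0.1424 × log₂(0.1424) - 0.8576 × log₂(0.8576)
H(p) = 0.5905
C = 1 - 0.5905 = 0.4095 bits/use


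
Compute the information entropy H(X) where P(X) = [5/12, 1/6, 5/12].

H(X) = -Σ p(x) log₂ p(x)
  -5/12 × log₂(5/12) = 0.5263
  -1/6 × log₂(1/6) = 0.4308
  -5/12 × log₂(5/12) = 0.5263
H(X) = 1.4834 bits


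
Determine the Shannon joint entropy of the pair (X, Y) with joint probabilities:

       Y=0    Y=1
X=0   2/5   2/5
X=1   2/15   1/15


H(X,Y) = -Σ p(x,y) log₂ p(x,y)
  p(0,0)=2/5: -0.4000 × log₂(0.4000) = 0.5288
  p(0,1)=2/5: -0.4000 × log₂(0.4000) = 0.5288
  p(1,0)=2/15: -0.1333 × log₂(0.1333) = 0.3876
  p(1,1)=1/15: -0.0667 × log₂(0.0667) = 0.2605
H(X,Y) = 1.7056 bits


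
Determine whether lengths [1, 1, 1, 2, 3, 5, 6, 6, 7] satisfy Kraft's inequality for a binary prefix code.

Kraft inequality: Σ 2^(-l_i) ≤ 1 for prefix-free code
Calculating: 2^(-1) + 2^(-1) + 2^(-1) + 2^(-2) + 2^(-3) + 2^(-5) + 2^(-6) + 2^(-6) + 2^(-7)
= 0.5 + 0.5 + 0.5 + 0.25 + 0.125 + 0.03125 + 0.015625 + 0.015625 + 0.0078125
= 1.9453
Since 1.9453 > 1, prefix-free code does not exist


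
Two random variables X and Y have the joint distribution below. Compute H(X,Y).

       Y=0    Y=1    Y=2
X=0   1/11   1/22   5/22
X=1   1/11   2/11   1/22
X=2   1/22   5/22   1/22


H(X,Y) = -Σ p(x,y) log₂ p(x,y)
  p(0,0)=1/11: -0.0909 × log₂(0.0909) = 0.3145
  p(0,1)=1/22: -0.0455 × log₂(0.0455) = 0.2027
  p(0,2)=5/22: -0.2273 × log₂(0.2273) = 0.4858
  p(1,0)=1/11: -0.0909 × log₂(0.0909) = 0.3145
  p(1,1)=2/11: -0.1818 × log₂(0.1818) = 0.4472
  p(1,2)=1/22: -0.0455 × log₂(0.0455) = 0.2027
  p(2,0)=1/22: -0.0455 × log₂(0.0455) = 0.2027
  p(2,1)=5/22: -0.2273 × log₂(0.2273) = 0.4858
  p(2,2)=1/22: -0.0455 × log₂(0.0455) = 0.2027
H(X,Y) = 2.8586 bits
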